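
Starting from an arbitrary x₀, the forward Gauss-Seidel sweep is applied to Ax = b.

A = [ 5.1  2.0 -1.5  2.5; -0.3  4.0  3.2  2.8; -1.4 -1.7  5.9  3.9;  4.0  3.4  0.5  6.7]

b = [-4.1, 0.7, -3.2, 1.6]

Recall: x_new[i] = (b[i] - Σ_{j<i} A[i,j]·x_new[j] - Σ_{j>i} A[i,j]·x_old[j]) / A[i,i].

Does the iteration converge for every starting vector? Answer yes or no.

A = D + L + U where D = diag(5.1, 4, 5.9, 6.7).
T_GS = -(D+L)⁻¹U: row 0 first, T[0,2] = -(-1.5)/(5.1) = +0.2941; later rows by forward substitution.
  T[0,:] = [+0.0000  -0.3922  +0.2941  -0.4902]
  T[1,:] = [+0.0000  -0.0294  -0.7779  -0.7368]
  T[2,:] = [+0.0000  -0.1015  -0.1544  -0.9896]
  T[3,:] = [+0.0000  +0.2566  +0.2307  +0.7404]
eigenvalue magnitudes: 0.5728, 0.4649, 0.4649, 0.0000.
ρ(T) = max|λ| = 0.5728; 0.5728 < 1 ⇒ converges.

yes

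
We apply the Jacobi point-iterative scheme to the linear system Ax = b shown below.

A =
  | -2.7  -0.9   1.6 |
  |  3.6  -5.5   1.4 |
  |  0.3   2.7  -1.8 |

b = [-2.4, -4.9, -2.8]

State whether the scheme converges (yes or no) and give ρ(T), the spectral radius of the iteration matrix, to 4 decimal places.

yes, ρ = 0.9331

Split A = D + L + U, D = diag(-2.7, -5.5, -1.8).
T_J = -D⁻¹(L+U): T[2,0] = -(0.3)/(-1.8) = +0.1667; T[2,2] = 0.
  T[0,:] = [+0.0000 -0.3333 +0.5926]
  T[1,:] = [+0.6545 +0.0000 +0.2545]
  T[2,:] = [+0.1667 +1.5000 +0.0000]
|roots of det(T-λI)|: 0.9331, 0.7800, 0.7800.
spectral radius ρ = 0.9331; 0.9331 < 1 ⇒ converges.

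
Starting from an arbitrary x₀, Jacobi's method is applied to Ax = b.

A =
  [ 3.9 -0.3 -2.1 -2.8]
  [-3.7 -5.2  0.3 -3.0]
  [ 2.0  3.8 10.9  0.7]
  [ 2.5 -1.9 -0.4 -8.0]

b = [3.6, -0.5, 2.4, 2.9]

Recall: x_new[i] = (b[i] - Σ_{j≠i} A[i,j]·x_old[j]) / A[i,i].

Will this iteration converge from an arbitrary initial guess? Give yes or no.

yes

Let D = diag(3.9, -5.2, 10.9, -8); L, U the strict triangles.
Jacobi T = -D⁻¹(L+U): T[2,1] = -(3.8)/(10.9) = -0.3486; T[2,2] = 0.
  T[0,:] = [+0.0000, +0.0769, +0.5385, +0.7179]
  T[1,:] = [-0.7115, +0.0000, +0.0577, -0.5769]
  T[2,:] = [-0.1835, -0.3486, +0.0000, -0.0642]
  T[3,:] = [+0.3125, -0.2375, -0.0500, +0.0000]
|λ(T)| sorted: 0.7498, 0.5125, 0.5125, 0.1962.
ρ = 0.7498; 0.7498 < 1 ⇒ converges.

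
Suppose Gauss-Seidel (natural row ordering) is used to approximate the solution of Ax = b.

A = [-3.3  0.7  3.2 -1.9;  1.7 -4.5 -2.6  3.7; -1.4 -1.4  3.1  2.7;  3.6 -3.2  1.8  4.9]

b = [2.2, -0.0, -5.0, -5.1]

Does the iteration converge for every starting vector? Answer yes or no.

no

Let D = diag(-3.3, -4.5, 3.1, 4.9); L, U the strict triangles.
GS T = -(D+L)⁻¹U: row 0 first, T[0,3] = -(-1.9)/(-3.3) = -0.5758; later rows by forward substitution.
  T[0,:] = [+0.0000  +0.2121  +0.9697  -0.5758]
  T[1,:] = [+0.0000  +0.0801  -0.2114  +0.6047]
  T[2,:] = [+0.0000  +0.1320  +0.3424  -0.8579]
  T[3,:] = [+0.0000  -0.1520  -0.9763  +1.1331]
|roots of det(T-λI)|: 1.6548, 0.2729, 0.1737, 0.0000.
spectral radius ρ = 1.6548; 1.6548 > 1, so it fails to converge.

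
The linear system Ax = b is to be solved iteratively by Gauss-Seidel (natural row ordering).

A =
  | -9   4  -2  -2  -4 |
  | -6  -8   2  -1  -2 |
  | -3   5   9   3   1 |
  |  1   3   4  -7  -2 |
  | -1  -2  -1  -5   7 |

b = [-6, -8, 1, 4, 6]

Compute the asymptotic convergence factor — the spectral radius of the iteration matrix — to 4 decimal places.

A = D + L + U where D = diag(-9, -8, 9, -7, 7).
GS T = -(D+L)⁻¹U: row 0 first, T[0,3] = -(-2)/(-9) = -0.2222; later rows by forward substitution.
  T[0,:] = [+0.0000, +0.4444, -0.2222, -0.2222, -0.4444]
  T[1,:] = [+0.0000, -0.3333, +0.4167, +0.0417, +0.0833]
  T[2,:] = [+0.0000, +0.3333, -0.3056, -0.4306, -0.3056]
  T[3,:] = [+0.0000, +0.1111, -0.0278, -0.2599, -0.4881]
  T[4,:] = [+0.0000, +0.0952, +0.0238, -0.2670, -0.4320]
|roots of det(T-λI)|: 0.9035, 0.4551, 0.0761, 0.0483, 0.0000.
ρ = 0.9035; 0.9035 < 1, so it converges for any x₀.

0.9035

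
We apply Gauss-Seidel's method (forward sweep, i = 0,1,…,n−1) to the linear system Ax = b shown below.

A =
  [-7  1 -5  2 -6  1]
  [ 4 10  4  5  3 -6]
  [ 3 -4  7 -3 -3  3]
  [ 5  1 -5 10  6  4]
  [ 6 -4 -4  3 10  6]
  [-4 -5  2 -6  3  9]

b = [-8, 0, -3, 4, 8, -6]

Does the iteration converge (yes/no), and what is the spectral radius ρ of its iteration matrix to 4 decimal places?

no, ρ = 1.1682

Diagonal D = diag(-7, 10, 7, 10, 10, 9); L, U strict lower/upper.
T_GS = -(D+L)⁻¹U: row 0 first, T[0,2] = -(-5)/(-7) = -0.7143; later rows by forward substitution.
  T[0,:] = [+0.0000  +0.1429  -0.7143  +0.2857  -0.8571  +0.1429]
  T[1,:] = [+0.0000  -0.0571  -0.1143  -0.6143  +0.0429  +0.5429]
  T[2,:] = [+0.0000  -0.0939  +0.2408  -0.0449  +0.8204  -0.1796]
  T[3,:] = [+0.0000  -0.1127  +0.4890  -0.1039  +0.2345  -0.6155]
  T[4,:] = [+0.0000  -0.1123  +0.3325  -0.4039  +0.7892  -0.3558]
  T[5,:] = [+0.0000  +0.0149  -0.2193  -0.1389  -0.6462  +0.1132]
|λ(T)| sorted: 1.1682, 0.5706, 0.4721, 0.1116, 0.1116, 0.0000.
ρ(T) = max|λ| = 1.1682; 1.1682 > 1 ⇒ diverges.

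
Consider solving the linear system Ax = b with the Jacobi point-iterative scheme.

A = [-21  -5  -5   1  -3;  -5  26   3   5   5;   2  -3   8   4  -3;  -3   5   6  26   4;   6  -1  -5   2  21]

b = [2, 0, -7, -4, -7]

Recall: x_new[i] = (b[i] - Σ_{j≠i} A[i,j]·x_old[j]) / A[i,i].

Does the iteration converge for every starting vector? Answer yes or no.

yes

Let D = diag(-21, 26, 8, 26, 21); L, U the strict triangles.
Jacobi: T = -D⁻¹(L+U), T[4,3] = -(2)/(21) = -0.0952; T[4,4] = 0.
  T[0,:] = [+0.0000 -0.2381 -0.2381 +0.0476 -0.1429]
  T[1,:] = [+0.1923 +0.0000 -0.1154 -0.1923 -0.1923]
  T[2,:] = [-0.2500 +0.3750 +0.0000 -0.5000 +0.3750]
  T[3,:] = [+0.1154 -0.1923 -0.2308 +0.0000 -0.1538]
  T[4,:] = [-0.2857 +0.0476 +0.2381 -0.0952 +0.0000]
|λ(T)| sorted: 0.5387, 0.3551, 0.2928, 0.1544, 0.0452.
ρ = 0.5387; 0.5387 < 1 ⇒ converges.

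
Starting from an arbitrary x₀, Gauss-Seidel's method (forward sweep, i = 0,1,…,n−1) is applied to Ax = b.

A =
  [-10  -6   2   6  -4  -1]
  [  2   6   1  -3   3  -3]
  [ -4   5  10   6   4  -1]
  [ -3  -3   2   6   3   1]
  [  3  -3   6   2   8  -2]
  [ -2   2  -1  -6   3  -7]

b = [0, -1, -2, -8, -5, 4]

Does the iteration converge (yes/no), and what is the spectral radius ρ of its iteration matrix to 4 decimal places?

Let D = diag(-10, 6, 10, 6, 8, -7); L, U the strict triangles.
Gauss-Seidel: T = -(D+L)⁻¹U, row 0 first, T[0,3] = -(6)/(-10) = +0.6000; later rows by forward substitution.
  T[0,:] = [+0.0000, -0.6000, +0.2000, +0.6000, -0.4000, -0.1000]
  T[1,:] = [+0.0000, +0.2000, -0.2333, +0.3000, -0.3667, +0.5333]
  T[2,:] = [+0.0000, -0.3400, +0.1967, -0.5100, -0.3767, -0.2067]
  T[3,:] = [+0.0000, -0.0867, -0.0822, +0.6200, -0.7578, +0.1189]
  T[4,:] = [+0.0000, +0.5767, -0.2894, +0.1150, +0.4844, +0.6128]
  T[5,:] = [+0.0000, +0.5986, -0.2055, -0.4950, +0.9205, +0.3712]
|λ(T)| sorted: 1.4233, 0.6028, 0.1545, 0.1271, 0.1271, 0.0000.
spectral radius ρ = 1.4233; 1.4233 > 1, so it fails to converge.

no, ρ = 1.4233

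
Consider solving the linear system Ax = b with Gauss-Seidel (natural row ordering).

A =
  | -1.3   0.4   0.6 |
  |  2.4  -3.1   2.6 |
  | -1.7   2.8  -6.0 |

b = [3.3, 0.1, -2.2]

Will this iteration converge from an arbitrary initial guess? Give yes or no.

yes

Diagonal D = diag(-1.3, -3.1, -6); L, U strict lower/upper.
GS T = -(D+L)⁻¹U: row 0 first, T[0,1] = -(0.4)/(-1.3) = +0.3077; later rows by forward substitution.
  T[0,:] = [+0.0000 +0.3077 +0.4615]
  T[1,:] = [+0.0000 +0.2382 +1.1960]
  T[2,:] = [+0.0000 +0.0240 +0.4274]
moduli |λ_i(T)| = 0.5268, 0.1388, 0.0000.
ρ(T) = max|λ| = 0.5268; 0.5268 < 1, so it converges for any x₀.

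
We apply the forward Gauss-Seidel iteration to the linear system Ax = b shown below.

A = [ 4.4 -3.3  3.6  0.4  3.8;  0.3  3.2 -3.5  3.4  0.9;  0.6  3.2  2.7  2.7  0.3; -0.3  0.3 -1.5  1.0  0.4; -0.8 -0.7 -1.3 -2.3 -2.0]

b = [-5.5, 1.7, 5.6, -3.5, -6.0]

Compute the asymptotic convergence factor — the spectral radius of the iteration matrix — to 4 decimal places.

1.4295

Write A = D+L+U with D = diag(4.4, 3.2, 2.7, 1, -2).
Gauss-Seidel: T = -(D+L)⁻¹U, row 0 first, T[0,2] = -(3.6)/(4.4) = -0.8182; later rows by forward substitution.
  T[0,:] = [+0.0000  +0.7500  -0.8182  -0.0909  -0.8636]
  T[1,:] = [+0.0000  -0.0703  +1.1705  -1.0540  -0.2003]
  T[2,:] = [+0.0000  -0.0833  -1.2054  +0.2694  +0.3182]
  T[3,:] = [+0.0000  +0.1211  -2.4047  +0.6930  -0.1217]
  T[4,:] = [+0.0000  -0.3605  +3.4665  -0.5667  +0.3487]
|roots of det(T-λI)|: 1.4295, 0.7475, 0.7475, 0.1643, 0.0000.
ρ = 1.4295; 1.4295 > 1, so it fails to converge.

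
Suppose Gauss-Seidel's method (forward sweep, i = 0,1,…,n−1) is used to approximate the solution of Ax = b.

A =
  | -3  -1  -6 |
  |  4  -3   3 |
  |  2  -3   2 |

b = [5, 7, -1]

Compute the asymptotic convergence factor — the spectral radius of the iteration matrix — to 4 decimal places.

1.2181

Diagonal D = diag(-3, -3, 2); L, U strict lower/upper.
T_GS = -(D+L)⁻¹U: row 0 first, T[0,1] = -(-1)/(-3) = -0.3333; later rows by forward substitution.
  T[0,:] = [+0.0000 -0.3333 -2.0000]
  T[1,:] = [+0.0000 -0.4444 -1.6667]
  T[2,:] = [+0.0000 -0.3333 -0.5000]
moduli |λ_i(T)| = 1.2181, 0.2737, 0.0000.
ρ(T) = max|λ| = 1.2181; 1.2181 > 1, so it fails to converge.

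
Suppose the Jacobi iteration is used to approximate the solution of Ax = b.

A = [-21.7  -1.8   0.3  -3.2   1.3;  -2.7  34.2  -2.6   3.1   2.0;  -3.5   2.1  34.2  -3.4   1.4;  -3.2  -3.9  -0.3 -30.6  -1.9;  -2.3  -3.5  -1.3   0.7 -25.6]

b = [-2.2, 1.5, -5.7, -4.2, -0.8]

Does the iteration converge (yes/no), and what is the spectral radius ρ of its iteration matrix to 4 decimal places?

yes, ρ = 0.1888

Write A = D+L+U with D = diag(-21.7, 34.2, 34.2, -30.6, -25.6).
Jacobi: T = -D⁻¹(L+U), T[2,1] = -(2.1)/(34.2) = -0.0614; T[2,2] = 0.
  T[0,:] = [+0.0000, -0.0829, +0.0138, -0.1475, +0.0599]
  T[1,:] = [+0.0789, +0.0000, +0.0760, -0.0906, -0.0585]
  T[2,:] = [+0.1023, -0.0614, +0.0000, +0.0994, -0.0409]
  T[3,:] = [-0.1046, -0.1275, -0.0098, +0.0000, -0.0621]
  T[4,:] = [-0.0898, -0.1367, -0.0508, +0.0273, +0.0000]
eigenvalue magnitudes: 0.1888, 0.1357, 0.1357, 0.0302, 0.0238.
ρ(T) = max|λ| = 0.1888; 0.1888 < 1 ⇒ converges.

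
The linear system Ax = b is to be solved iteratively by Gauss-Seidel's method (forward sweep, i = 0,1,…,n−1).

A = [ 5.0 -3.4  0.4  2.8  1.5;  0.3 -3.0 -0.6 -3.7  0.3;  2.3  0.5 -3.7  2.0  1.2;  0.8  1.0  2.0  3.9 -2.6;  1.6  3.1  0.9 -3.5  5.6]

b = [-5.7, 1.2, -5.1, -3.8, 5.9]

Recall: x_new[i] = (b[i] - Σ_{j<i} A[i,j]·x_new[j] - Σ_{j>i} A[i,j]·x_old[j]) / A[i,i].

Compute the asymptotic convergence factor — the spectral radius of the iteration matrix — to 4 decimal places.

Let D = diag(5, -3, -3.7, 3.9, 5.6); L, U the strict triangles.
GS T = -(D+L)⁻¹U: row 0 first, T[0,1] = -(-3.4)/(5) = +0.6800; later rows by forward substitution.
  T[0,:] = [+0.0000 +0.6800 -0.0800 -0.5600 -0.3000]
  T[1,:] = [+0.0000 +0.0680 -0.2080 -1.2893 +0.0700]
  T[2,:] = [+0.0000 +0.4319 -0.0778 +0.0182 +0.1473]
  T[3,:] = [+0.0000 -0.3784 +0.1097 +0.4361 +0.6347]
  T[4,:] = [+0.0000 -0.5378 +0.2190 +1.1434 +0.4200]
|roots of det(T-λI)|: 1.5751, 0.3993, 0.3993, 0.0558, 0.0000.
spectral radius ρ = 1.5751; 1.5751 > 1 ⇒ diverges.

1.5751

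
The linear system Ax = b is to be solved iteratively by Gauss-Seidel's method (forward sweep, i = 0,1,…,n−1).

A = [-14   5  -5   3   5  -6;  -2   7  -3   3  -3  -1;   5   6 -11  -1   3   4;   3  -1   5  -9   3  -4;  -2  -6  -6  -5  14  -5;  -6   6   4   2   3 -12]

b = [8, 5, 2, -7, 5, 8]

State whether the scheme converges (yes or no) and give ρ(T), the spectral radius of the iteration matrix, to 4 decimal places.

A = D + L + U where D = diag(-14, 7, -11, -9, 14, -12).
GS T = -(D+L)⁻¹U: row 0 first, T[0,2] = -(-5)/(-14) = -0.3571; later rows by forward substitution.
  T[0,:] = [+0.0000, +0.3571, -0.3571, +0.2143, +0.3571, -0.4286]
  T[1,:] = [+0.0000, +0.1020, +0.3265, -0.3673, +0.5306, +0.0204]
  T[2,:] = [+0.0000, +0.2180, +0.0158, -0.1939, +0.7245, +0.1800]
  T[3,:] = [+0.0000, +0.2288, -0.1466, +0.0045, +0.7959, -0.4896]
  T[4,:] = [+0.0000, +0.2699, +0.0433, -0.2083, +0.8732, +0.2069]
  T[5,:] = [+0.0000, +0.0507, +0.3335, -0.4068, +0.6792, +0.2546]
|roots of det(T-λI)|: 1.2004, 0.3491, 0.3296, 0.1194, 0.0502, 0.0000.
ρ(T) = max|λ| = 1.2004; 1.2004 > 1, so it fails to converge.

no, ρ = 1.2004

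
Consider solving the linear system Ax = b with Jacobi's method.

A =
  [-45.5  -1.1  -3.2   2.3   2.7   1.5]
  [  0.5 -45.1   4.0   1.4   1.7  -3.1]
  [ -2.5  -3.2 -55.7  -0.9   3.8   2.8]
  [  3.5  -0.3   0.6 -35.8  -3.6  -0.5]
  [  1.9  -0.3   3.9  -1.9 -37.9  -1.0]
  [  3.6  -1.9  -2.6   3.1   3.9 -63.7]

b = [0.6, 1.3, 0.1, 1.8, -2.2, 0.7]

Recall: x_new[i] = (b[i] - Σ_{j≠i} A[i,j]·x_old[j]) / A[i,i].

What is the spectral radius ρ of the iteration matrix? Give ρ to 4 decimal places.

0.1506

Write A = D+L+U with D = diag(-45.5, -45.1, -55.7, -35.8, -37.9, -63.7).
T_J = -D⁻¹(L+U): T[2,4] = -(3.8)/(-55.7) = +0.0682; T[2,2] = 0.
  T[0,:] = [+0.0000 -0.0242 -0.0703 +0.0505 +0.0593 +0.0330]
  T[1,:] = [+0.0111 +0.0000 +0.0887 +0.0310 +0.0377 -0.0687]
  T[2,:] = [-0.0449 -0.0575 +0.0000 -0.0162 +0.0682 +0.0503]
  T[3,:] = [+0.0978 -0.0084 +0.0168 +0.0000 -0.1006 -0.0140]
  T[4,:] = [+0.0501 -0.0079 +0.1029 -0.0501 +0.0000 -0.0264]
  T[5,:] = [+0.0565 -0.0298 -0.0408 +0.0487 +0.0612 +0.0000]
moduli |λ_i(T)| = 0.1506, 0.1034, 0.0728, 0.0556, 0.0556, 0.0230.
spectral radius ρ = 0.1506; 0.1506 < 1 ⇒ converges.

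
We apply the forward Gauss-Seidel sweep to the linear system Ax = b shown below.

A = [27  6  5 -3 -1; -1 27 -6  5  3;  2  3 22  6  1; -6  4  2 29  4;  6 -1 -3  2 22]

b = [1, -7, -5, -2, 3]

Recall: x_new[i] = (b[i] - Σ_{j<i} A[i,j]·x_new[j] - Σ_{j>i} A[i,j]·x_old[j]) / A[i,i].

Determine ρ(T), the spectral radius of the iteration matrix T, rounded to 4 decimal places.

Split A = D + L + U, D = diag(27, 27, 22, 29, 22).
GS T = -(D+L)⁻¹U: row 0 first, T[0,2] = -(5)/(27) = -0.1852; later rows by forward substitution.
  T[0,:] = [+0.0000 -0.2222 -0.1852 +0.1111 +0.0370]
  T[1,:] = [+0.0000 -0.0082 +0.2154 -0.1811 -0.1097]
  T[2,:] = [+0.0000 +0.0213 -0.0125 -0.2581 -0.0339]
  T[3,:] = [+0.0000 -0.0463 -0.0672 +0.0658 -0.1128]
  T[4,:] = [+0.0000 +0.0674 +0.0647 -0.0797 -0.0095]
|λ(T)| sorted: 0.2647, 0.1270, 0.1270, 0.1187, 0.0000.
ρ = 0.2647; 0.2647 < 1 ⇒ converges.

0.2647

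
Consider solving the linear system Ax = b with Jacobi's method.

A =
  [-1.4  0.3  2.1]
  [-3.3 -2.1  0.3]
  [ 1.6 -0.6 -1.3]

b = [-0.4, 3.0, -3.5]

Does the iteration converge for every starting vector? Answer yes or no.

no

Let D = diag(-1.4, -2.1, -1.3); L, U the strict triangles.
Jacobi T = -D⁻¹(L+U): T[1,0] = -(-3.3)/(-2.1) = -1.5714; T[1,1] = 0.
  T[0,:] = [+0.0000, +0.2143, +1.5000]
  T[1,:] = [-1.5714, +0.0000, +0.1429]
  T[2,:] = [+1.2308, -0.4615, +0.0000]
|eigenvalues of T|: 1.4839, 0.8709, 0.8709.
spectral radius ρ = 1.4839; 1.4839 > 1: divergent.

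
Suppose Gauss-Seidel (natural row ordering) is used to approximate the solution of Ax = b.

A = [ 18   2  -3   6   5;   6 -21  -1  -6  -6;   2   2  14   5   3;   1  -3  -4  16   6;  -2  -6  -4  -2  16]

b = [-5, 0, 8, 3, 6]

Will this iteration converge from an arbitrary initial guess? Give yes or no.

yes

Let D = diag(18, -21, 14, 16, 16); L, U the strict triangles.
GS T = -(D+L)⁻¹U: row 0 first, T[0,3] = -(6)/(18) = -0.3333; later rows by forward substitution.
  T[0,:] = [+0.0000  -0.1111  +0.1667  -0.3333  -0.2778]
  T[1,:] = [+0.0000  -0.0317  +0.0000  -0.3810  -0.3651]
  T[2,:] = [+0.0000  +0.0204  -0.0238  -0.2551  -0.1224]
  T[3,:] = [+0.0000  +0.0061  -0.0164  -0.1144  -0.4567]
  T[4,:] = [+0.0000  -0.0199  +0.0128  -0.2626  -0.2593]
eigenvalue magnitudes: 0.5539, 0.1722, 0.0305, 0.0305, 0.0000.
ρ = 0.5539; 0.5539 < 1, so it converges for any x₀.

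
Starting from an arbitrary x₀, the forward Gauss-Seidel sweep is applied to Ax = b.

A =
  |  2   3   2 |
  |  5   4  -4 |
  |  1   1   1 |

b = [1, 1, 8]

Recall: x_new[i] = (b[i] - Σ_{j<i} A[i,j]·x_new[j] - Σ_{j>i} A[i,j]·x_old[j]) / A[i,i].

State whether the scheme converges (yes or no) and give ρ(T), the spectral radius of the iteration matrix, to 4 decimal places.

Write A = D+L+U with D = diag(2, 4, 1).
T_GS = -(D+L)⁻¹U: row 0 first, T[0,2] = -(2)/(2) = -1.0000; later rows by forward substitution.
  T[0,:] = [+0.0000 -1.5000 -1.0000]
  T[1,:] = [+0.0000 +1.8750 +2.2500]
  T[2,:] = [+0.0000 -0.3750 -1.2500]
|roots of det(T-λI)|: 1.5765, 0.9515, 0.0000.
spectral radius ρ = 1.5765; 1.5765 > 1 ⇒ diverges.

no, ρ = 1.5765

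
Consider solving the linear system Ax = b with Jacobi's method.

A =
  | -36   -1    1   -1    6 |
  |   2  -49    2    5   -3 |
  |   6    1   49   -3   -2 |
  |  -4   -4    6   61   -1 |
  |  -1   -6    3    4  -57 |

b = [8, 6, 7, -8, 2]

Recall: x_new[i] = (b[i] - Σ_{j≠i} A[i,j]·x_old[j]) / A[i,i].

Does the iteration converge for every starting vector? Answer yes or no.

Split A = D + L + U, D = diag(-36, -49, 49, 61, -57).
Jacobi: T = -D⁻¹(L+U), T[0,3] = -(-1)/(-36) = -0.0278; T[0,0] = 0.
  T[0,:] = [+0.0000  -0.0278  +0.0278  -0.0278  +0.1667]
  T[1,:] = [+0.0408  +0.0000  +0.0408  +0.1020  -0.0612]
  T[2,:] = [-0.1224  -0.0204  +0.0000  +0.0612  +0.0408]
  T[3,:] = [+0.0656  +0.0656  -0.0984  +0.0000  +0.0164]
  T[4,:] = [-0.0175  -0.1053  +0.0526  +0.0702  +0.0000]
moduli |λ_i(T)| = 0.1624, 0.1226, 0.1226, 0.0966, 0.0966.
ρ = 0.1624; 0.1624 < 1: convergent.

yes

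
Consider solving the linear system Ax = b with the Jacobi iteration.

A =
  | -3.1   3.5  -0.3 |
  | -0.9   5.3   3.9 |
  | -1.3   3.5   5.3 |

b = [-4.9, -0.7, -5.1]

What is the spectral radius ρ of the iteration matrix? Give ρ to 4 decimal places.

Diagonal D = diag(-3.1, 5.3, 5.3); L, U strict lower/upper.
Jacobi T = -D⁻¹(L+U): T[2,1] = -(3.5)/(5.3) = -0.6604; T[2,2] = 0.
  T[0,:] = [+0.0000, +1.1290, -0.0968]
  T[1,:] = [+0.1698, +0.0000, -0.7358]
  T[2,:] = [+0.2453, -0.6604, +0.0000]
|eigenvalues of T|: 0.9283, 0.5514, 0.3769.
ρ(T) = max|λ| = 0.9283; 0.9283 < 1: convergent.

0.9283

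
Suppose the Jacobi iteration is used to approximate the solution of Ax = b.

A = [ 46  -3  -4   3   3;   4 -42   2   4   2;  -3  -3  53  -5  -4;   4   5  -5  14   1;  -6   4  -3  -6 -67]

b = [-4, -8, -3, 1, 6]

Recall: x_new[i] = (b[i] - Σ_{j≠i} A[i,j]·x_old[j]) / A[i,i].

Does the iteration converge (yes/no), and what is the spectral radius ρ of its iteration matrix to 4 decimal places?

yes, ρ = 0.2534

Write A = D+L+U with D = diag(46, -42, 53, 14, -67).
Jacobi T = -D⁻¹(L+U): T[4,2] = -(-3)/(-67) = -0.0448; T[4,4] = 0.
  T[0,:] = [+0.0000, +0.0652, +0.0870, -0.0652, -0.0652]
  T[1,:] = [+0.0952, +0.0000, +0.0476, +0.0952, +0.0476]
  T[2,:] = [+0.0566, +0.0566, +0.0000, +0.0943, +0.0755]
  T[3,:] = [-0.2857, -0.3571, +0.3571, +0.0000, -0.0714]
  T[4,:] = [-0.0896, +0.0597, -0.0448, -0.0896, +0.0000]
|λ(T)| sorted: 0.2534, 0.1651, 0.1651, 0.0604, 0.0449.
spectral radius ρ = 0.2534; 0.2534 < 1, so it converges for any x₀.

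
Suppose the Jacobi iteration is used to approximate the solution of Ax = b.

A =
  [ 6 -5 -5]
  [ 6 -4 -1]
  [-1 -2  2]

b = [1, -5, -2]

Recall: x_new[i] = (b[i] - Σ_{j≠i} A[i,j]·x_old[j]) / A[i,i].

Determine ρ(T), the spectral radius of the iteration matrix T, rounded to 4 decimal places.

A = D + L + U where D = diag(6, -4, 2).
T_J = -D⁻¹(L+U): T[1,0] = -(6)/(-4) = +1.5000; T[1,1] = 0.
  T[0,:] = [+0.0000, +0.8333, +0.8333]
  T[1,:] = [+1.5000, +0.0000, -0.2500]
  T[2,:] = [+0.5000, +1.0000, +0.0000]
|eigenvalues of T|: 1.4801, 0.8799, 0.8799.
ρ = 1.4801; 1.4801 > 1, so it fails to converge.

1.4801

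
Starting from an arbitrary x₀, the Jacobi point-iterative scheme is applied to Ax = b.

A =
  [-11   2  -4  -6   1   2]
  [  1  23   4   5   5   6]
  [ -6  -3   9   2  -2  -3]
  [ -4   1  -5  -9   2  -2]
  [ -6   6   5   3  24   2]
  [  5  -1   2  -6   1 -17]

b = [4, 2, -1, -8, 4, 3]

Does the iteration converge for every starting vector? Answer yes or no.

Diagonal D = diag(-11, 23, 9, -9, 24, -17); L, U strict lower/upper.
Jacobi: T = -D⁻¹(L+U), T[3,4] = -(2)/(-9) = +0.2222; T[3,3] = 0.
  T[0,:] = [+0.0000  +0.1818  -0.3636  -0.5455  +0.0909  +0.1818]
  T[1,:] = [-0.0435  +0.0000  -0.1739  -0.2174  -0.2174  -0.2609]
  T[2,:] = [+0.6667  +0.3333  +0.0000  -0.2222  +0.2222  +0.3333]
  T[3,:] = [-0.4444  +0.1111  -0.5556  +0.0000  +0.2222  -0.2222]
  T[4,:] = [+0.2500  -0.2500  -0.2083  -0.1250  +0.0000  -0.0833]
  T[5,:] = [+0.2941  -0.0588  +0.1176  -0.3529  +0.0588  +0.0000]
|eigenvalues of T|: 0.8208, 0.5918, 0.5918, 0.3291, 0.3291, 0.2746.
ρ = 0.8208; 0.8208 < 1 ⇒ converges.

yes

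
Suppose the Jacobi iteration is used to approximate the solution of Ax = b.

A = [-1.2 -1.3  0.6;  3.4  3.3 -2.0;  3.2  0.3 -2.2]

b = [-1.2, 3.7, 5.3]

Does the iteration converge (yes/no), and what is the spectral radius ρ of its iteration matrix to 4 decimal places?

Split A = D + L + U, D = diag(-1.2, 3.3, -2.2).
Jacobi: T = -D⁻¹(L+U), T[0,1] = -(-1.3)/(-1.2) = -1.0833; T[0,0] = 0.
  T[0,:] = [+0.0000  -1.0833  +0.5000]
  T[1,:] = [-1.0303  +0.0000  +0.6061]
  T[2,:] = [+1.4545  +0.1364  +0.0000]
|eigenvalues of T|: 1.6019, 0.8397, 0.7622.
ρ(T) = max|λ| = 1.6019; 1.6019 > 1: divergent.

no, ρ = 1.6019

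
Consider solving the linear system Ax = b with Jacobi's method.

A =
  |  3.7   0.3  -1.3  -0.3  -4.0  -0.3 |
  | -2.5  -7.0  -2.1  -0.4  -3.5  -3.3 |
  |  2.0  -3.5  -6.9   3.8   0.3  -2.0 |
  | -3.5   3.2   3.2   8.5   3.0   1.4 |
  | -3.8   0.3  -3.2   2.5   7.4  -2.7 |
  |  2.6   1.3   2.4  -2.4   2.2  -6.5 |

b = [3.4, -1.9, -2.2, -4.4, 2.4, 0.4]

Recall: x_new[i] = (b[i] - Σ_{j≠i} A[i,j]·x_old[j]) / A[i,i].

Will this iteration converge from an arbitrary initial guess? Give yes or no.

Split A = D + L + U, D = diag(3.7, -7, -6.9, 8.5, 7.4, -6.5).
Jacobi: T = -D⁻¹(L+U), T[0,1] = -(0.3)/(3.7) = -0.0811; T[0,0] = 0.
  T[0,:] = [+0.0000 -0.0811 +0.3514 +0.0811 +1.0811 +0.0811]
  T[1,:] = [-0.3571 +0.0000 -0.3000 -0.0571 -0.5000 -0.4714]
  T[2,:] = [+0.2899 -0.5072 +0.0000 +0.5507 +0.0435 -0.2899]
  T[3,:] = [+0.4118 -0.3765 -0.3765 +0.0000 -0.3529 -0.1647]
  T[4,:] = [+0.5135 -0.0405 +0.4324 -0.3378 +0.0000 +0.3649]
  T[5,:] = [+0.4000 +0.2000 +0.3692 -0.3692 +0.3385 +0.0000]
moduli |λ_i(T)| = 1.2139, 0.9048, 0.5852, 0.5852, 0.3065, 0.3065.
ρ(T) = max|λ| = 1.2139; 1.2139 > 1: divergent.

no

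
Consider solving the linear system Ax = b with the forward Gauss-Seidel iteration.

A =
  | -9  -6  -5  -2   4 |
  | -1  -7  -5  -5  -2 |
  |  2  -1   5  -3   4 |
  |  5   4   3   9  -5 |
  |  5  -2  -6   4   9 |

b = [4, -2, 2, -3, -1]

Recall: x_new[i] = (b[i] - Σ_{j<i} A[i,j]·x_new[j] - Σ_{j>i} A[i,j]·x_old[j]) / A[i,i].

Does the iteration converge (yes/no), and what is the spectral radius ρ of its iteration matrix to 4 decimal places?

no, ρ = 1.4713

Write A = D+L+U with D = diag(-9, -7, 5, 9, 9).
Gauss-Seidel: T = -(D+L)⁻¹U, row 0 first, T[0,3] = -(-2)/(-9) = -0.2222; later rows by forward substitution.
  T[0,:] = [+0.0000, -0.6667, -0.5556, -0.2222, +0.4444]
  T[1,:] = [+0.0000, +0.0952, -0.6349, -0.6825, -0.3492]
  T[2,:] = [+0.0000, +0.2857, +0.0952, +0.5524, -1.0476]
  T[3,:] = [+0.0000, +0.2328, +0.5591, +0.2427, +0.8131]
  T[4,:] = [+0.0000, +0.4785, -0.0174, +0.2322, -1.3843]
|eigenvalues of T|: 1.4713, 0.5804, 0.5804, 0.1779, 0.0000.
spectral radius ρ = 1.4713; 1.4713 > 1: divergent.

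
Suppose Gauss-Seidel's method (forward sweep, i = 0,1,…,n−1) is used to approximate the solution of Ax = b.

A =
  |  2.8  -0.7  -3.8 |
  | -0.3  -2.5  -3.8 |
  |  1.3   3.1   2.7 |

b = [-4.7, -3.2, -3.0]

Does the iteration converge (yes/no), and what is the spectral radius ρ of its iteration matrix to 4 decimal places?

no, ρ = 1.3812

Split A = D + L + U, D = diag(2.8, -2.5, 2.7).
Gauss-Seidel: T = -(D+L)⁻¹U, row 0 first, T[0,2] = -(-3.8)/(2.8) = +1.3571; later rows by forward substitution.
  T[0,:] = [+0.0000  +0.2500  +1.3571]
  T[1,:] = [+0.0000  -0.0300  -1.6829]
  T[2,:] = [+0.0000  -0.0859  +1.2787]
|eigenvalues of T|: 1.3812, 0.1325, 0.0000.
ρ = 1.3812; 1.3812 > 1: divergent.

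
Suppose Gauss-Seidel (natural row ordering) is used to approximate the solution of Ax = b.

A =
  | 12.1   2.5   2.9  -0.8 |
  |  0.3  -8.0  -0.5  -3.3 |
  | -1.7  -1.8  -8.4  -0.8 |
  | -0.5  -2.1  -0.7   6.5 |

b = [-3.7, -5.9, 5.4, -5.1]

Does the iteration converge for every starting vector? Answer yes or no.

yes

Diagonal D = diag(12.1, -8, -8.4, 6.5); L, U strict lower/upper.
Gauss-Seidel: T = -(D+L)⁻¹U, row 0 first, T[0,1] = -(2.5)/(12.1) = -0.2066; later rows by forward substitution.
  T[0,:] = [+0.0000  -0.2066  -0.2397  +0.0661]
  T[1,:] = [+0.0000  -0.0077  -0.0715  -0.4100]
  T[2,:] = [+0.0000  +0.0435  +0.0638  -0.0208]
  T[3,:] = [+0.0000  -0.0137  -0.0347  -0.1296]
|eigenvalues of T|: 0.1507, 0.0679, 0.0092, 0.0000.
spectral radius ρ = 0.1507; 0.1507 < 1: convergent.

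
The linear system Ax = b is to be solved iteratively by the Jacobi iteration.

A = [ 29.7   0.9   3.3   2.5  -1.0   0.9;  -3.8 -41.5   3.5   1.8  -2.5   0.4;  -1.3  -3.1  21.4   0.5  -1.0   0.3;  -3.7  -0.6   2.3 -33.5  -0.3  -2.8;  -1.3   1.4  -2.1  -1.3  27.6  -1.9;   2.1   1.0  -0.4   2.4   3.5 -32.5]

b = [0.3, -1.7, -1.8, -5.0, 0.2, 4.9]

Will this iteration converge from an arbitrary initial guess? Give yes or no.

Split A = D + L + U, D = diag(29.7, -41.5, 21.4, -33.5, 27.6, -32.5).
Jacobi T = -D⁻¹(L+U): T[4,5] = -(-1.9)/(27.6) = +0.0688; T[4,4] = 0.
  T[0,:] = [+0.0000 -0.0303 -0.1111 -0.0842 +0.0337 -0.0303]
  T[1,:] = [-0.0916 +0.0000 +0.0843 +0.0434 -0.0602 +0.0096]
  T[2,:] = [+0.0607 +0.1449 +0.0000 -0.0234 +0.0467 -0.0140]
  T[3,:] = [-0.1104 -0.0179 +0.0687 +0.0000 -0.0090 -0.0836]
  T[4,:] = [+0.0471 -0.0507 +0.0761 +0.0471 +0.0000 +0.0688]
  T[5,:] = [+0.0646 +0.0308 -0.0123 +0.0738 +0.1077 +0.0000]
|eigenvalues of T|: 0.1582, 0.1181, 0.1181, 0.0737, 0.0737, 0.0655.
ρ(T) = max|λ| = 0.1582; 0.1582 < 1 ⇒ converges.

yes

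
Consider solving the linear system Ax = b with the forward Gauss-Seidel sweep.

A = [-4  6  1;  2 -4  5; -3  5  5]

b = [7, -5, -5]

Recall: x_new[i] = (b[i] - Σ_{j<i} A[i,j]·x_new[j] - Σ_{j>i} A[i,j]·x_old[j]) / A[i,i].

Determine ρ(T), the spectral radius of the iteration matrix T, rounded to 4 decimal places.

1.3244

Diagonal D = diag(-4, -4, 5); L, U strict lower/upper.
T_GS = -(D+L)⁻¹U: row 0 first, T[0,1] = -(6)/(-4) = +1.5000; later rows by forward substitution.
  T[0,:] = [+0.0000  +1.5000  +0.2500]
  T[1,:] = [+0.0000  +0.7500  +1.3750]
  T[2,:] = [+0.0000  +0.1500  -1.2250]
|λ(T)| sorted: 1.3244, 0.8494, 0.0000.
ρ = 1.3244; 1.3244 > 1: divergent.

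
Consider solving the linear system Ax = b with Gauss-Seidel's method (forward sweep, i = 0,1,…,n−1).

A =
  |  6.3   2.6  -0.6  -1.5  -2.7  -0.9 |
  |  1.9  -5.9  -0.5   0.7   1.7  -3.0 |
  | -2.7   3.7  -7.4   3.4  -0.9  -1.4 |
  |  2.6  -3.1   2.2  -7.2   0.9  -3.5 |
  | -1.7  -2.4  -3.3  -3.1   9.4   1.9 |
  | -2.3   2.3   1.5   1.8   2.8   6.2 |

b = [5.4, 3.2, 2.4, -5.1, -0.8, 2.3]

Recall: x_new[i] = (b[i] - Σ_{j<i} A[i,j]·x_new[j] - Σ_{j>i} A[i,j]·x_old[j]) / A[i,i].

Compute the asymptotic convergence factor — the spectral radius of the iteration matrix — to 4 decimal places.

A = D + L + U where D = diag(6.3, -5.9, -7.4, -7.2, 9.4, 6.2).
Gauss-Seidel: T = -(D+L)⁻¹U, row 0 first, T[0,5] = -(-0.9)/(6.3) = +0.1429; later rows by forward substitution.
  T[0,:] = [+0.0000  -0.4127  +0.0952  +0.2381  +0.4286  +0.1429]
  T[1,:] = [+0.0000  -0.1329  -0.0541  +0.1953  +0.4262  -0.4625]
  T[2,:] = [+0.0000  +0.0841  -0.0618  +0.4702  -0.0649  -0.4725]
  T[3,:] = [+0.0000  -0.0661  +0.0388  +0.1456  +0.0764  -0.3798]
  T[4,:] = [+0.0000  -0.1008  -0.0055  +0.3060  +0.1887  -0.5855]
  T[5,:] = [+0.0000  -0.0594  +0.0616  -0.2784  -0.0908  +0.7136]
|roots of det(T-λI)|: 0.9438, 0.1525, 0.1525, 0.1357, 0.0506, 0.0000.
ρ = 0.9438; 0.9438 < 1 ⇒ converges.

0.9438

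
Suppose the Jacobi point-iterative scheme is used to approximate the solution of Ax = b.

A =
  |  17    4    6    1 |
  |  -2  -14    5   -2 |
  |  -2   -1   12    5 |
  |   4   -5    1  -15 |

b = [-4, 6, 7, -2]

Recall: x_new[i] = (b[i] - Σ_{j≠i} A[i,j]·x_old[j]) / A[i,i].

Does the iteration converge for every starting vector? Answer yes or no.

yes

Let D = diag(17, -14, 12, -15); L, U the strict triangles.
T_J = -D⁻¹(L+U): T[1,3] = -(-2)/(-14) = -0.1429; T[1,1] = 0.
  T[0,:] = [+0.0000, -0.2353, -0.3529, -0.0588]
  T[1,:] = [-0.1429, +0.0000, +0.3571, -0.1429]
  T[2,:] = [+0.1667, +0.0833, +0.0000, -0.4167]
  T[3,:] = [+0.2667, -0.3333, +0.0667, +0.0000]
moduli |λ_i(T)| = 0.5113, 0.4330, 0.4330, 0.2425.
spectral radius ρ = 0.5113; 0.5113 < 1 ⇒ converges.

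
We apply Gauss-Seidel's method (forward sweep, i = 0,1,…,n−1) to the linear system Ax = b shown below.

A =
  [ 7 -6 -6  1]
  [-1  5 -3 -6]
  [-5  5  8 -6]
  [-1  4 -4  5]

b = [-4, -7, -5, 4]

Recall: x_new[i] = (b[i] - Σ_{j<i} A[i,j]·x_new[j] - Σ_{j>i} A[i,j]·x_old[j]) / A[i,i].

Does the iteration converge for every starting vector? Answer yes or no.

Let D = diag(7, 5, 8, 5); L, U the strict triangles.
T_GS = -(D+L)⁻¹U: row 0 first, T[0,1] = -(-6)/(7) = +0.8571; later rows by forward substitution.
  T[0,:] = [+0.0000, +0.8571, +0.8571, -0.1429]
  T[1,:] = [+0.0000, +0.1714, +0.7714, +1.1714]
  T[2,:] = [+0.0000, +0.4286, +0.0536, -0.0714]
  T[3,:] = [+0.0000, +0.3771, -0.4029, -1.0229]
|λ(T)| sorted: 1.4612, 0.7352, 0.0718, 0.0000.
ρ = 1.4612; 1.4612 > 1 ⇒ diverges.

no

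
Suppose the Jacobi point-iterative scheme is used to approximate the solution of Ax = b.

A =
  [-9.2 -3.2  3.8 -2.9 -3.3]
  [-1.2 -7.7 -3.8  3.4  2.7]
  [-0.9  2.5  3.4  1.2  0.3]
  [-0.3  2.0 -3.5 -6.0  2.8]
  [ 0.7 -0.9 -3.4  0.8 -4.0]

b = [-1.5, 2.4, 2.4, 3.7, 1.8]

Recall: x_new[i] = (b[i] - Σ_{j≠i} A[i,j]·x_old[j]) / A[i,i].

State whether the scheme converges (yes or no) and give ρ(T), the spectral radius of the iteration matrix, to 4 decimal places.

Let D = diag(-9.2, -7.7, 3.4, -6, -4); L, U the strict triangles.
Jacobi T = -D⁻¹(L+U): T[2,1] = -(2.5)/(3.4) = -0.7353; T[2,2] = 0.
  T[0,:] = [+0.0000 -0.3478 +0.4130 -0.3152 -0.3587]
  T[1,:] = [-0.1558 +0.0000 -0.4935 +0.4416 +0.3506]
  T[2,:] = [+0.2647 -0.7353 +0.0000 -0.3529 -0.0882]
  T[3,:] = [-0.0500 +0.3333 -0.5833 +0.0000 +0.4667]
  T[4,:] = [+0.1750 -0.2250 -0.8500 +0.2000 +0.0000]
eigenvalue magnitudes: 1.2991, 0.5198, 0.5198, 0.4728, 0.1567.
ρ(T) = max|λ| = 1.2991; 1.2991 > 1 ⇒ diverges.

no, ρ = 1.2991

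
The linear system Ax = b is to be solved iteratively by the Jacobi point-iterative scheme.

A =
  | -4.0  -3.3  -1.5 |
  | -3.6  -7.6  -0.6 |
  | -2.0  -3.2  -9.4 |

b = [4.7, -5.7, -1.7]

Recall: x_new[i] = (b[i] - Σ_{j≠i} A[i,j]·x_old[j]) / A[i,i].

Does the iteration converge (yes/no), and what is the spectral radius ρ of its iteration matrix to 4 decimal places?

Write A = D+L+U with D = diag(-4, -7.6, -9.4).
Jacobi: T = -D⁻¹(L+U), T[0,2] = -(-1.5)/(-4) = -0.3750; T[0,0] = 0.
  T[0,:] = [+0.0000 -0.8250 -0.3750]
  T[1,:] = [-0.4737 +0.0000 -0.0789]
  T[2,:] = [-0.2128 -0.3404 +0.0000]
|λ(T)| sorted: 0.7706, 0.6134, 0.1572.
spectral radius ρ = 0.7706; 0.7706 < 1, so it converges for any x₀.

yes, ρ = 0.7706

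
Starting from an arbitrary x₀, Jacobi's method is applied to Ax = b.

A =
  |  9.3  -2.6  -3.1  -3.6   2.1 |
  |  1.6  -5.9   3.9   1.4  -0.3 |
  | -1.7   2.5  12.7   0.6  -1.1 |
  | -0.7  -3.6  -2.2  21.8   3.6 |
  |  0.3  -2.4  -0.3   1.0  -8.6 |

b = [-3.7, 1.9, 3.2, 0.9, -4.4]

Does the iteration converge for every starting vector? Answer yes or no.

yes

Diagonal D = diag(9.3, -5.9, 12.7, 21.8, -8.6); L, U strict lower/upper.
T_J = -D⁻¹(L+U): T[1,4] = -(-0.3)/(-5.9) = -0.0508; T[1,1] = 0.
  T[0,:] = [+0.0000 +0.2796 +0.3333 +0.3871 -0.2258]
  T[1,:] = [+0.2712 +0.0000 +0.6610 +0.2373 -0.0508]
  T[2,:] = [+0.1339 -0.1969 +0.0000 -0.0472 +0.0866]
  T[3,:] = [+0.0321 +0.1651 +0.1009 +0.0000 -0.1651]
  T[4,:] = [+0.0349 -0.2791 -0.0349 +0.1163 +0.0000]
eigenvalue magnitudes: 0.4024, 0.2882, 0.2882, 0.1481, 0.1481.
ρ(T) = max|λ| = 0.4024; 0.4024 < 1 ⇒ converges.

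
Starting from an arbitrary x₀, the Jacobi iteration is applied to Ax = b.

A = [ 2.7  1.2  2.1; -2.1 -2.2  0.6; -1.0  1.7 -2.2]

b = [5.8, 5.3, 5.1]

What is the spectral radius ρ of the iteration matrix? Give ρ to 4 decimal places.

1.2254

Write A = D+L+U with D = diag(2.7, -2.2, -2.2).
T_J = -D⁻¹(L+U): T[0,2] = -(2.1)/(2.7) = -0.7778; T[0,0] = 0.
  T[0,:] = [+0.0000 -0.4444 -0.7778]
  T[1,:] = [-0.9545 +0.0000 +0.2727]
  T[2,:] = [-0.4545 +0.7727 +0.0000]
moduli |λ_i(T)| = 1.2254, 0.7163, 0.7163.
spectral radius ρ = 1.2254; 1.2254 > 1, so it fails to converge.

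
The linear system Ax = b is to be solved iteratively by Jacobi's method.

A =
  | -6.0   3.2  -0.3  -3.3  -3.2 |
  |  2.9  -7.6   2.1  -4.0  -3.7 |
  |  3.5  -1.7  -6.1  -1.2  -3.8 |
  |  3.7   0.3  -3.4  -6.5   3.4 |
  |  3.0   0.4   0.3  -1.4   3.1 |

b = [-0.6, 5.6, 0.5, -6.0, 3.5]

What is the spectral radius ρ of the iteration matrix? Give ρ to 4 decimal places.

1.2369

Let D = diag(-6, -7.6, -6.1, -6.5, 3.1); L, U the strict triangles.
T_J = -D⁻¹(L+U): T[3,0] = -(3.7)/(-6.5) = +0.5692; T[3,3] = 0.
  T[0,:] = [+0.0000 +0.5333 -0.0500 -0.5500 -0.5333]
  T[1,:] = [+0.3816 +0.0000 +0.2763 -0.5263 -0.4868]
  T[2,:] = [+0.5738 -0.2787 +0.0000 -0.1967 -0.6230]
  T[3,:] = [+0.5692 +0.0462 -0.5231 +0.0000 +0.5231]
  T[4,:] = [-0.9677 -0.1290 -0.0968 +0.4516 +0.0000]
|roots of det(T-λI)|: 1.2369, 0.6828, 0.5824, 0.5824, 0.2211.
ρ(T) = max|λ| = 1.2369; 1.2369 > 1 ⇒ diverges.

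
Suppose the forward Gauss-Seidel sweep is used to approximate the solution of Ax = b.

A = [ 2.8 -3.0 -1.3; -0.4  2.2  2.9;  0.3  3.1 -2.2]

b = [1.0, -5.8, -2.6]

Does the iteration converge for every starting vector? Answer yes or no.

no

Split A = D + L + U, D = diag(2.8, 2.2, -2.2).
GS T = -(D+L)⁻¹U: row 0 first, T[0,2] = -(-1.3)/(2.8) = +0.4643; later rows by forward substitution.
  T[0,:] = [+0.0000 +1.0714 +0.4643]
  T[1,:] = [+0.0000 +0.1948 -1.2338]
  T[2,:] = [+0.0000 +0.4206 -1.6752]
|roots of det(T-λI)|: 1.3362, 0.1441, 0.0000.
ρ = 1.3362; 1.3362 > 1: divergent.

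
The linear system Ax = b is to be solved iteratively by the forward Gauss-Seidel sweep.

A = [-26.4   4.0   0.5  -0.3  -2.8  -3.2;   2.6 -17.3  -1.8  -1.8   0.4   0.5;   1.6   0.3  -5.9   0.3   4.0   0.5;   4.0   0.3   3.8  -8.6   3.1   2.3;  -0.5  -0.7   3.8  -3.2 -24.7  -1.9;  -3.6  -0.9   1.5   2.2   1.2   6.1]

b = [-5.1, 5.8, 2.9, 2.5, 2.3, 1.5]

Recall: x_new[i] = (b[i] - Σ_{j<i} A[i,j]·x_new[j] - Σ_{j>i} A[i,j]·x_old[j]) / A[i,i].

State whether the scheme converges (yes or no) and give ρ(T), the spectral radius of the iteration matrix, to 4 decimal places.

yes, ρ = 0.2814

Split A = D + L + U, D = diag(-26.4, -17.3, -5.9, -8.6, -24.7, 6.1).
T_GS = -(D+L)⁻¹U: row 0 first, T[0,3] = -(-0.3)/(-26.4) = -0.0114; later rows by forward substitution.
  T[0,:] = [+0.0000  +0.1515  +0.0189  -0.0114  -0.1061  -0.1212]
  T[1,:] = [+0.0000  +0.0228  -0.1012  -0.1058  +0.0072  +0.0107]
  T[2,:] = [+0.0000  +0.0422  -0.0000  +0.0424  +0.6496  +0.0524]
  T[3,:] = [+0.0000  +0.0899  +0.0053  +0.0098  +0.5984  +0.2346]
  T[4,:] = [+0.0000  -0.0089  +0.0018  +0.0085  +0.0244  -0.0971]
  T[5,:] = [+0.0000  +0.0517  -0.0060  -0.0379  -0.4419  -0.1484]
|λ(T)| sorted: 0.2814, 0.2030, 0.1475, 0.1475, 0.0106, 0.0000.
ρ(T) = max|λ| = 0.2814; 0.2814 < 1: convergent.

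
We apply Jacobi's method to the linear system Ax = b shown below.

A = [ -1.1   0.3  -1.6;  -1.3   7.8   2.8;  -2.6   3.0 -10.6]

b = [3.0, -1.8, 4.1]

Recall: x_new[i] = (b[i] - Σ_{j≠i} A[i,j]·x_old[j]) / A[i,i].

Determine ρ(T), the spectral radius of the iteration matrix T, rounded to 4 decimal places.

0.6112

A = D + L + U where D = diag(-1.1, 7.8, -10.6).
Jacobi T = -D⁻¹(L+U): T[0,2] = -(-1.6)/(-1.1) = -1.4545; T[0,0] = 0.
  T[0,:] = [+0.0000  +0.2727  -1.4545]
  T[1,:] = [+0.1667  +0.0000  -0.3590]
  T[2,:] = [-0.2453  +0.2830  +0.0000]
|λ(T)| sorted: 0.6112, 0.4486, 0.1627.
ρ = 0.6112; 0.6112 < 1, so it converges for any x₀.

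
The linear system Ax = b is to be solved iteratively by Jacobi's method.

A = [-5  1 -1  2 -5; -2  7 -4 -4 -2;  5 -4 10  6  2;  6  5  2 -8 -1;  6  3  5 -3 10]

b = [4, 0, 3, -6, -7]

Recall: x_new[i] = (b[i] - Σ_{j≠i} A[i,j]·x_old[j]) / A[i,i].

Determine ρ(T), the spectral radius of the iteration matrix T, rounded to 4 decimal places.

1.1243

A = D + L + U where D = diag(-5, 7, 10, -8, 10).
T_J = -D⁻¹(L+U): T[4,3] = -(-3)/(10) = +0.3000; T[4,4] = 0.
  T[0,:] = [+0.0000, +0.2000, -0.2000, +0.4000, -1.0000]
  T[1,:] = [+0.2857, +0.0000, +0.5714, +0.5714, +0.2857]
  T[2,:] = [-0.5000, +0.4000, +0.0000, -0.6000, -0.2000]
  T[3,:] = [+0.7500, +0.6250, +0.2500, +0.0000, -0.1250]
  T[4,:] = [-0.6000, -0.3000, -0.5000, +0.3000, +0.0000]
|eigenvalues of T|: 1.1243, 0.8116, 0.8116, 0.7626, 0.3818.
spectral radius ρ = 1.1243; 1.1243 > 1 ⇒ diverges.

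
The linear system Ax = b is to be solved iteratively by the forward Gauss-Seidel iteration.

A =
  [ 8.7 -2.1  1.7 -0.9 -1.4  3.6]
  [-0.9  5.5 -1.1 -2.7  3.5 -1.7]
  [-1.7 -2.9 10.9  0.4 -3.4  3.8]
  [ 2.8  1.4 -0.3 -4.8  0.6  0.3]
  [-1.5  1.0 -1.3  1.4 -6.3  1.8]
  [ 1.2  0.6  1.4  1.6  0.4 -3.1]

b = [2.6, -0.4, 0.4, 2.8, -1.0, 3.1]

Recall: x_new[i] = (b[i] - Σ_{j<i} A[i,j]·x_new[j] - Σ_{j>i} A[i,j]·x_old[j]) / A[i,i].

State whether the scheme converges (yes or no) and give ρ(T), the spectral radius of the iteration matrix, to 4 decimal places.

Write A = D+L+U with D = diag(8.7, 5.5, 10.9, -4.8, -6.3, -3.1).
T_GS = -(D+L)⁻¹U: row 0 first, T[0,1] = -(-2.1)/(8.7) = +0.2414; later rows by forward substitution.
  T[0,:] = [+0.0000, +0.2414, -0.1954, +0.1034, +0.1609, -0.4138]
  T[1,:] = [+0.0000, +0.0395, +0.1680, +0.5078, -0.6100, +0.2414]
  T[2,:] = [+0.0000, +0.0482, +0.0142, +0.1145, +0.1747, -0.3489]
  T[3,:] = [+0.0000, +0.1493, -0.0659, +0.2013, +0.0300, -0.0867]
  T[4,:] = [+0.0000, -0.0280, +0.0556, +0.0771, -0.1645, +0.4753]
  T[5,:] = [+0.0000, +0.1963, -0.0635, +0.3039, +0.0174, -0.2544]
eigenvalue magnitudes: 0.6205, 0.2298, 0.2298, 0.0273, 0.0273, 0.0000.
spectral radius ρ = 0.6205; 0.6205 < 1 ⇒ converges.

yes, ρ = 0.6205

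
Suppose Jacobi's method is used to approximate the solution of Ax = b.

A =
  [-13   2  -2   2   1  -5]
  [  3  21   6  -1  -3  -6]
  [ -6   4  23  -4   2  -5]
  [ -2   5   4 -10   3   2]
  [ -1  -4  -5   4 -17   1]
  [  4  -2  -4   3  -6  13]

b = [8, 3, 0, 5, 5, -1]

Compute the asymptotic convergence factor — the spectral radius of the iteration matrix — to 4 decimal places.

Diagonal D = diag(-13, 21, 23, -10, -17, 13); L, U strict lower/upper.
Jacobi: T = -D⁻¹(L+U), T[3,4] = -(3)/(-10) = +0.3000; T[3,3] = 0.
  T[0,:] = [+0.0000  +0.1538  -0.1538  +0.1538  +0.0769  -0.3846]
  T[1,:] = [-0.1429  +0.0000  -0.2857  +0.0476  +0.1429  +0.2857]
  T[2,:] = [+0.2609  -0.1739  +0.0000  +0.1739  -0.0870  +0.2174]
  T[3,:] = [-0.2000  +0.5000  +0.4000  +0.0000  +0.3000  +0.2000]
  T[4,:] = [-0.0588  -0.2353  -0.2941  +0.2353  +0.0000  +0.0588]
  T[5,:] = [-0.3077  +0.1538  +0.3077  -0.2308  +0.4615  +0.0000]
|eigenvalues of T|: 0.8238, 0.4173, 0.4173, 0.3371, 0.2539, 0.2539.
ρ(T) = max|λ| = 0.8238; 0.8238 < 1, so it converges for any x₀.

0.8238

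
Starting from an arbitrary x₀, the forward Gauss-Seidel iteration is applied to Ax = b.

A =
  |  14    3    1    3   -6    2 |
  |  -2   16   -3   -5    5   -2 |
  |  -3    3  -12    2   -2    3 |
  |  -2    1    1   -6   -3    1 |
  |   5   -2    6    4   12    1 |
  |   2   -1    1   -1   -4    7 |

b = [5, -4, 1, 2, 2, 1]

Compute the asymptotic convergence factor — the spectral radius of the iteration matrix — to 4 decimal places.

A = D + L + U where D = diag(14, 16, -12, -6, 12, 7).
GS T = -(D+L)⁻¹U: row 0 first, T[0,2] = -(1)/(14) = -0.0714; later rows by forward substitution.
  T[0,:] = [+0.0000  -0.2143  -0.0714  -0.2143  +0.4286  -0.1429]
  T[1,:] = [+0.0000  -0.0268  +0.1786  +0.2857  -0.2589  +0.1071]
  T[2,:] = [+0.0000  +0.0469  +0.0625  +0.2917  -0.3385  +0.3125]
  T[3,:] = [+0.0000  +0.0748  +0.0640  +0.1677  -0.7424  +0.2842]
  T[4,:] = [+0.0000  +0.0365  +0.0069  -0.0648  +0.1950  -0.2569]
  T[5,:] = [+0.0000  +0.0822  +0.0501  +0.0473  -0.1057  -0.0947]
|λ(T)| sorted: 0.5800, 0.1895, 0.1285, 0.0751, 0.0751, 0.0000.
ρ = 0.5800; 0.5800 < 1, so it converges for any x₀.

0.5800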